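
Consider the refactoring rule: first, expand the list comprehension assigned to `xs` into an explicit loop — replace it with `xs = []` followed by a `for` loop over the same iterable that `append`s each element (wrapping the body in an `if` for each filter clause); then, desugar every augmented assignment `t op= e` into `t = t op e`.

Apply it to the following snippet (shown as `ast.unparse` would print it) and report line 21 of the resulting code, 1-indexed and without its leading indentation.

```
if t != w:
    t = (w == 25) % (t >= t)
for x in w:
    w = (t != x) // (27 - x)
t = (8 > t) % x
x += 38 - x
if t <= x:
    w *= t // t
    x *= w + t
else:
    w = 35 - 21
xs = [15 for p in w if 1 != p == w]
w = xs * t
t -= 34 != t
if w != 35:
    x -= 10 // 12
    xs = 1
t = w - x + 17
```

Transformed code:
if t != w:
    t = (w == 25) % (t >= t)
for x in w:
    w = (t != x) // (27 - x)
t = (8 > t) % x
x = x + (38 - x)
if t <= x:
    w = w * (t // t)
    x = x * (w + t)
else:
    w = 35 - 21
xs = []
for p in w:
    if 1 != p == w:
        xs.append(15)
w = xs * t
t = t - (34 != t)
if w != 35:
    x = x - 10 // 12
    xs = 1
t = w - x + 17

t = w - x + 17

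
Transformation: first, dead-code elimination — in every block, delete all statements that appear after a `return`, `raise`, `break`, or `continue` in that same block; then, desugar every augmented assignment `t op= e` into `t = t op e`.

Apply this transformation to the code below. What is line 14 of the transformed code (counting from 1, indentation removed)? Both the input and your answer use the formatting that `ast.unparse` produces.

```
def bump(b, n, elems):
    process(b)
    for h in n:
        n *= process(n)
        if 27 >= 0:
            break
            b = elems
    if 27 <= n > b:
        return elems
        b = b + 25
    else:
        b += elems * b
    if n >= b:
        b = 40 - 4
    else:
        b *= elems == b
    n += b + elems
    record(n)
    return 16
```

b = b * (elems == b)

Transformed code:
def bump(b, n, elems):
    process(b)
    for h in n:
        n = n * process(n)
        if 27 >= 0:
            break
    if 27 <= n > b:
        return elems
    else:
        b = b + elems * b
    if n >= b:
        b = 40 - 4
    else:
        b = b * (elems == b)
    n = n + (b + elems)
    record(n)
    return 16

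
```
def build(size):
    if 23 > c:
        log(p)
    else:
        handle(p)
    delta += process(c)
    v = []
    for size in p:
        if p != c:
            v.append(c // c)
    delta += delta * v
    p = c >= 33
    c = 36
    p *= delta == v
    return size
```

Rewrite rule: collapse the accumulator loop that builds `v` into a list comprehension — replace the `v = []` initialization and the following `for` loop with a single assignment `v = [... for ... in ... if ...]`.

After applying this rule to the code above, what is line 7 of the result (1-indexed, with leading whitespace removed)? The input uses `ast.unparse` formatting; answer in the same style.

Transformed code:
def build(size):
    if 23 > c:
        log(p)
    else:
        handle(p)
    delta += process(c)
    v = [c // c for size in p if p != c]
    delta += delta * v
    p = c >= 33
    c = 36
    p *= delta == v
    return size

v = [c // c for size in p if p != c]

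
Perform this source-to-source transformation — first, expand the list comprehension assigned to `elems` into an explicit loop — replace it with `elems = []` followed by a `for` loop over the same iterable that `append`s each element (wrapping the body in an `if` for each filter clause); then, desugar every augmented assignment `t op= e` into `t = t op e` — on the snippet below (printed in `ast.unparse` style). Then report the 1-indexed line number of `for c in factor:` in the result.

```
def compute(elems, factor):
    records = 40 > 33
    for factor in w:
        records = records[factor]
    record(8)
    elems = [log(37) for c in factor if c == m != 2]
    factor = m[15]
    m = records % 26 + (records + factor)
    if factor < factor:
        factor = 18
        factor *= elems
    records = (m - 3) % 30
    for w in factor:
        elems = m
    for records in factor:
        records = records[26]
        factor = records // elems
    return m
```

Transformed code:
def compute(elems, factor):
    records = 40 > 33
    for factor in w:
        records = records[factor]
    record(8)
    elems = []
    for c in factor:
        if c == m != 2:
            elems.append(log(37))
    factor = m[15]
    m = records % 26 + (records + factor)
    if factor < factor:
        factor = 18
        factor = factor * elems
    records = (m - 3) % 30
    for w in factor:
        elems = m
    for records in factor:
        records = records[26]
        factor = records // elems
    return m

7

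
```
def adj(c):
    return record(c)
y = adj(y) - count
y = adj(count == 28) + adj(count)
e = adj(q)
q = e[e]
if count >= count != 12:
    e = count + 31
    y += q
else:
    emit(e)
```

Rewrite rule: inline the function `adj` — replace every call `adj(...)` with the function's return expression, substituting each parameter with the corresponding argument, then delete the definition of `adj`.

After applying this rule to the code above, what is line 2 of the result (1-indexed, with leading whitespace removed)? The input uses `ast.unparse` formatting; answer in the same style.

Transformed code:
y = record(y) - count
y = record(count == 28) + record(count)
e = record(q)
q = e[e]
if count >= count != 12:
    e = count + 31
    y += q
else:
    emit(e)

y = record(count == 28) + record(count)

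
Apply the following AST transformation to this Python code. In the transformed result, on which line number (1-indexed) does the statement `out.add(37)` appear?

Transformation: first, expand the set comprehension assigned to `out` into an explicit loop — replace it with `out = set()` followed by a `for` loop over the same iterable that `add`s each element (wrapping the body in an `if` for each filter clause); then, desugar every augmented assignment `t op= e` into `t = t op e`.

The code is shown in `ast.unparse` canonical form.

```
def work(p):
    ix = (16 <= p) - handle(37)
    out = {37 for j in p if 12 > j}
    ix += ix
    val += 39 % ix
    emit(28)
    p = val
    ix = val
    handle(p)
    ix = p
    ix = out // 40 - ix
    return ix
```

6

Transformed code:
def work(p):
    ix = (16 <= p) - handle(37)
    out = set()
    for j in p:
        if 12 > j:
            out.add(37)
    ix = ix + ix
    val = val + 39 % ix
    emit(28)
    p = val
    ix = val
    handle(p)
    ix = p
    ix = out // 40 - ix
    return ix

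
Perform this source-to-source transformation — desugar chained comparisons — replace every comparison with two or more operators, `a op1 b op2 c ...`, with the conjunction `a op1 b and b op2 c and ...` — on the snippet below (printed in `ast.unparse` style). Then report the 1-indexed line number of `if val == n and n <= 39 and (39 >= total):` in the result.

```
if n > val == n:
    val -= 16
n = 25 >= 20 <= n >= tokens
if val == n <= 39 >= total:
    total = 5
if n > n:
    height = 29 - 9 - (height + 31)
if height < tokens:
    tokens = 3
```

4

Transformed code:
if n > val and val == n:
    val -= 16
n = 25 >= 20 and 20 <= n and (n >= tokens)
if val == n and n <= 39 and (39 >= total):
    total = 5
if n > n:
    height = 29 - 9 - (height + 31)
if height < tokens:
    tokens = 3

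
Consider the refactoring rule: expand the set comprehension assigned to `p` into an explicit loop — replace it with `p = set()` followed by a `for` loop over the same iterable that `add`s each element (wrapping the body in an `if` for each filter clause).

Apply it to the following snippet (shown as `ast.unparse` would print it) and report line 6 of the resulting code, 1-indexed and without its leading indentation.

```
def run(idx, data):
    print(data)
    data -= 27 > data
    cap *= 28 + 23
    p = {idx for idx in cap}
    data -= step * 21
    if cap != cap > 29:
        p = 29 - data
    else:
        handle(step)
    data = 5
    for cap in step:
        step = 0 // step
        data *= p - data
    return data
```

Transformed code:
def run(idx, data):
    print(data)
    data -= 27 > data
    cap *= 28 + 23
    p = set()
    for idx in cap:
        p.add(idx)
    data -= step * 21
    if cap != cap > 29:
        p = 29 - data
    else:
        handle(step)
    data = 5
    for cap in step:
        step = 0 // step
        data *= p - data
    return data

for idx in cap:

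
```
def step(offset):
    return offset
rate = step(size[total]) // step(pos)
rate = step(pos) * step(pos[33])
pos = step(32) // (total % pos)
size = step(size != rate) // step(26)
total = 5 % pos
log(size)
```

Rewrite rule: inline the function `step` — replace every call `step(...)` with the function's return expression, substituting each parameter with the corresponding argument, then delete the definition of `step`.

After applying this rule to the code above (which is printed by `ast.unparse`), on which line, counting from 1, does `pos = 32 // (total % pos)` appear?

3

Transformed code:
rate = size[total] // pos
rate = pos * pos[33]
pos = 32 // (total % pos)
size = (size != rate) // 26
total = 5 % pos
log(size)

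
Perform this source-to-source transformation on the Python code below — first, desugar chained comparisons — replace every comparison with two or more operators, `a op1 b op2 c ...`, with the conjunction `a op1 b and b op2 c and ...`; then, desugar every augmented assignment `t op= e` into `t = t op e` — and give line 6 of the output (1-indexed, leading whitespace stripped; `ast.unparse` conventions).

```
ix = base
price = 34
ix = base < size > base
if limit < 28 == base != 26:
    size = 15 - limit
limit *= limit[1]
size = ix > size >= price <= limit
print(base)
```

limit = limit * limit[1]

Transformed code:
ix = base
price = 34
ix = base < size and size > base
if limit < 28 and 28 == base and (base != 26):
    size = 15 - limit
limit = limit * limit[1]
size = ix > size and size >= price and (price <= limit)
print(base)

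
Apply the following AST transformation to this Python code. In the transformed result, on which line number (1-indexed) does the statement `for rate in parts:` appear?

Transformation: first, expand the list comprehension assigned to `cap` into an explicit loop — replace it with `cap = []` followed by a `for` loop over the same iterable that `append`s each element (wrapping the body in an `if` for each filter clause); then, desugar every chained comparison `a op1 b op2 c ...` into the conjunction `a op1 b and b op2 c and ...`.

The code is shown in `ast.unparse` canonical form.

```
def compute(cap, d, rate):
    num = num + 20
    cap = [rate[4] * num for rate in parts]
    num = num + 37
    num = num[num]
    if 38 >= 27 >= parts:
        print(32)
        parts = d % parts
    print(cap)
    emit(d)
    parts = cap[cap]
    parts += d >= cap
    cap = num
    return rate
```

4

Transformed code:
def compute(cap, d, rate):
    num = num + 20
    cap = []
    for rate in parts:
        cap.append(rate[4] * num)
    num = num + 37
    num = num[num]
    if 38 >= 27 and 27 >= parts:
        print(32)
        parts = d % parts
    print(cap)
    emit(d)
    parts = cap[cap]
    parts += d >= cap
    cap = num
    return rate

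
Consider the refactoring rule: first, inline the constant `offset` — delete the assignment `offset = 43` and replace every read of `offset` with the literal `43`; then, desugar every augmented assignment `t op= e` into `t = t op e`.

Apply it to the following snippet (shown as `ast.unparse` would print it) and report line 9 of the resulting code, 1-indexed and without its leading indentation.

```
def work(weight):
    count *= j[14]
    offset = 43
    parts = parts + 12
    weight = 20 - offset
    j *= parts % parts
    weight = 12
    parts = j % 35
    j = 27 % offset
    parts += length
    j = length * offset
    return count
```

parts = parts + length

Transformed code:
def work(weight):
    count = count * j[14]
    parts = parts + 12
    weight = 20 - 43
    j = j * (parts % parts)
    weight = 12
    parts = j % 35
    j = 27 % 43
    parts = parts + length
    j = length * 43
    return count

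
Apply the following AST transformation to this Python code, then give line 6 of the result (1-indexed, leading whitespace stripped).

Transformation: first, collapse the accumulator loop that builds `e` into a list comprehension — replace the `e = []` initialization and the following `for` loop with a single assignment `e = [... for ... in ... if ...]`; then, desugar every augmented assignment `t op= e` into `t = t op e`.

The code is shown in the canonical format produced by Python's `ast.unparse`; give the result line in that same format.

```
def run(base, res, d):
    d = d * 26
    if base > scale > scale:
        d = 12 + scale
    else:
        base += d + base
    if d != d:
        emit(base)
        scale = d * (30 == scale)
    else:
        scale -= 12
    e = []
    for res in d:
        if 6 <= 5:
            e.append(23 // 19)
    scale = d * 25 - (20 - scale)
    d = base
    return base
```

base = base + (d + base)

Transformed code:
def run(base, res, d):
    d = d * 26
    if base > scale > scale:
        d = 12 + scale
    else:
        base = base + (d + base)
    if d != d:
        emit(base)
        scale = d * (30 == scale)
    else:
        scale = scale - 12
    e = [23 // 19 for res in d if 6 <= 5]
    scale = d * 25 - (20 - scale)
    d = base
    return base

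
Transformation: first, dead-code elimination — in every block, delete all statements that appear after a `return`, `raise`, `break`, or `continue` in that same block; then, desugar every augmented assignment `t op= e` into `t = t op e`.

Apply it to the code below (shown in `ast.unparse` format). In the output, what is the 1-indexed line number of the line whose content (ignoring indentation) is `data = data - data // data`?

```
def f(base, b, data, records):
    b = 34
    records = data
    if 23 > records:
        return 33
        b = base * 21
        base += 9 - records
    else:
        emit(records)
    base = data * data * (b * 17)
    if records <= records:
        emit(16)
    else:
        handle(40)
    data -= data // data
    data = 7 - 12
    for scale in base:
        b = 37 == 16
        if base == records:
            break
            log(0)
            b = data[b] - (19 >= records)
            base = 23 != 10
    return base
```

Transformed code:
def f(base, b, data, records):
    b = 34
    records = data
    if 23 > records:
        return 33
    else:
        emit(records)
    base = data * data * (b * 17)
    if records <= records:
        emit(16)
    else:
        handle(40)
    data = data - data // data
    data = 7 - 12
    for scale in base:
        b = 37 == 16
        if base == records:
            break
    return base

13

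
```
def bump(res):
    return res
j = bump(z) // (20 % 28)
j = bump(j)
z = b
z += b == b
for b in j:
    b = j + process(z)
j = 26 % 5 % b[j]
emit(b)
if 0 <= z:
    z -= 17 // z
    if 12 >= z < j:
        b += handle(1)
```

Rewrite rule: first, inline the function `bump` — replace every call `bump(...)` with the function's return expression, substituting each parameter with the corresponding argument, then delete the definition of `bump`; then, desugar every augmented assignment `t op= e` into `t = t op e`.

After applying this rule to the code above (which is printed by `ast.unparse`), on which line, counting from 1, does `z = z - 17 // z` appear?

10

Transformed code:
j = z // (20 % 28)
j = j
z = b
z = z + (b == b)
for b in j:
    b = j + process(z)
j = 26 % 5 % b[j]
emit(b)
if 0 <= z:
    z = z - 17 // z
    if 12 >= z < j:
        b = b + handle(1)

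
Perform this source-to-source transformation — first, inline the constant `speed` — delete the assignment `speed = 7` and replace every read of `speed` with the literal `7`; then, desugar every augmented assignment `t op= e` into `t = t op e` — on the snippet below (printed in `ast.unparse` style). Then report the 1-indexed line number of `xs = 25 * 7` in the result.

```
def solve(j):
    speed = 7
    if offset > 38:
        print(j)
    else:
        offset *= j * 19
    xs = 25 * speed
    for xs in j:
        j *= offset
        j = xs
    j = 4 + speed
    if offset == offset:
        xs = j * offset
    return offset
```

6

Transformed code:
def solve(j):
    if offset > 38:
        print(j)
    else:
        offset = offset * (j * 19)
    xs = 25 * 7
    for xs in j:
        j = j * offset
        j = xs
    j = 4 + 7
    if offset == offset:
        xs = j * offset
    return offset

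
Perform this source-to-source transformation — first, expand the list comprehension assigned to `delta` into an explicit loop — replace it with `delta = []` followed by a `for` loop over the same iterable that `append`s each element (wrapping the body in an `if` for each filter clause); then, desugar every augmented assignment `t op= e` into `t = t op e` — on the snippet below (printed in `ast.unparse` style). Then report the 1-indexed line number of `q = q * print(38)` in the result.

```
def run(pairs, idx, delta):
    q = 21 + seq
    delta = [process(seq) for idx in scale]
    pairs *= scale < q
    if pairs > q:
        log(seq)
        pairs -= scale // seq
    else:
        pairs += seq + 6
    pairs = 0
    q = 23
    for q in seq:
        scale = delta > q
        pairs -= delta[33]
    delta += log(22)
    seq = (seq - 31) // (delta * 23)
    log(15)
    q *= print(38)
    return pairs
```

Transformed code:
def run(pairs, idx, delta):
    q = 21 + seq
    delta = []
    for idx in scale:
        delta.append(process(seq))
    pairs = pairs * (scale < q)
    if pairs > q:
        log(seq)
        pairs = pairs - scale // seq
    else:
        pairs = pairs + (seq + 6)
    pairs = 0
    q = 23
    for q in seq:
        scale = delta > q
        pairs = pairs - delta[33]
    delta = delta + log(22)
    seq = (seq - 31) // (delta * 23)
    log(15)
    q = q * print(38)
    return pairs

20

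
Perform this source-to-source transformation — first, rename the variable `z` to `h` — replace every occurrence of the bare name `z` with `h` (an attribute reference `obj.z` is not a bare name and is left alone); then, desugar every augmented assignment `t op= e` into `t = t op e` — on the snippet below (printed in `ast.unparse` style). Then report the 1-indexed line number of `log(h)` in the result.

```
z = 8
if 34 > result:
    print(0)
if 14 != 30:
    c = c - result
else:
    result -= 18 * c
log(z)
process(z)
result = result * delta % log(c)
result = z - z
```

8

Transformed code:
h = 8
if 34 > result:
    print(0)
if 14 != 30:
    c = c - result
else:
    result = result - 18 * c
log(h)
process(h)
result = result * delta % log(c)
result = h - h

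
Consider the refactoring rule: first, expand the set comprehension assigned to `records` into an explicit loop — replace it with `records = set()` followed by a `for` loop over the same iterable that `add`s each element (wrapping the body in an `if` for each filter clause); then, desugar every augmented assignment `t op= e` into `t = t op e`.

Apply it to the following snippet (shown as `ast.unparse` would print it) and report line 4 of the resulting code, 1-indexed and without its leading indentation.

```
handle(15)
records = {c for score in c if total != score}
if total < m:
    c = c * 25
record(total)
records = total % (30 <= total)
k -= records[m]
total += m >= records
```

Transformed code:
handle(15)
records = set()
for score in c:
    if total != score:
        records.add(c)
if total < m:
    c = c * 25
record(total)
records = total % (30 <= total)
k = k - records[m]
total = total + (m >= records)

if total != score:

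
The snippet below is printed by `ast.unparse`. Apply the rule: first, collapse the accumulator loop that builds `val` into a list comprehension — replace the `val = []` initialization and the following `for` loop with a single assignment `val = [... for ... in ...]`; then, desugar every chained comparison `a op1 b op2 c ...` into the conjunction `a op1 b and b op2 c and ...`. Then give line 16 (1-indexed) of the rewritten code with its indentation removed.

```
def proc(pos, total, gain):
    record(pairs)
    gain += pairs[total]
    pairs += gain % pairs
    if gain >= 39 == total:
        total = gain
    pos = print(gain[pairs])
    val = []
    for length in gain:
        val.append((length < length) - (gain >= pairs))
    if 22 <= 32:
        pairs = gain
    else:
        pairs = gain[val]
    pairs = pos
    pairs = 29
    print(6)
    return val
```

Transformed code:
def proc(pos, total, gain):
    record(pairs)
    gain += pairs[total]
    pairs += gain % pairs
    if gain >= 39 and 39 == total:
        total = gain
    pos = print(gain[pairs])
    val = [(length < length) - (gain >= pairs) for length in gain]
    if 22 <= 32:
        pairs = gain
    else:
        pairs = gain[val]
    pairs = pos
    pairs = 29
    print(6)
    return val

return val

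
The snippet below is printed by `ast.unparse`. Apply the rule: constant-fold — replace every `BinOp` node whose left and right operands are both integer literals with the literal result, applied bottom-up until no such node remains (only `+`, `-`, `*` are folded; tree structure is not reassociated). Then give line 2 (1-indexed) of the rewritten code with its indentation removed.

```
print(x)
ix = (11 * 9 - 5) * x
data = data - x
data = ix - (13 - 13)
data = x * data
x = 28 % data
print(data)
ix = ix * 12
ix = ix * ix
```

ix = 94 * x

Transformed code:
print(x)
ix = 94 * x
data = data - x
data = ix - 0
data = x * data
x = 28 % data
print(data)
ix = ix * 12
ix = ix * ix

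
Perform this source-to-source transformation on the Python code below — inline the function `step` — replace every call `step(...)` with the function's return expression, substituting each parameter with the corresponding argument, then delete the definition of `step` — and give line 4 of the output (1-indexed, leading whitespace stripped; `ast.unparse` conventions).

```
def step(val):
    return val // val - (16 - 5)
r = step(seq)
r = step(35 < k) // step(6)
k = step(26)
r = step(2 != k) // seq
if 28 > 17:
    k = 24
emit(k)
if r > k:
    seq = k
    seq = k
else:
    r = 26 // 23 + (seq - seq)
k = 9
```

Transformed code:
r = seq // seq - (16 - 5)
r = ((35 < k) // (35 < k) - (16 - 5)) // (6 // 6 - (16 - 5))
k = 26 // 26 - (16 - 5)
r = ((2 != k) // (2 != k) - (16 - 5)) // seq
if 28 > 17:
    k = 24
emit(k)
if r > k:
    seq = k
    seq = k
else:
    r = 26 // 23 + (seq - seq)
k = 9

r = ((2 != k) // (2 != k) - (16 - 5)) // seq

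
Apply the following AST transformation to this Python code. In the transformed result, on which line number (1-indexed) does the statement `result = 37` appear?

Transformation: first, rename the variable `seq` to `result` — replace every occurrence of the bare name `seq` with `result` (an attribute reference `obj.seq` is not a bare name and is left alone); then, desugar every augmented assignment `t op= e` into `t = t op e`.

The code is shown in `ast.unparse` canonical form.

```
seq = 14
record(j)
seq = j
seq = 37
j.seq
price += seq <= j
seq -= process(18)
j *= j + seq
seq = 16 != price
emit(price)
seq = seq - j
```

Transformed code:
result = 14
record(j)
result = j
result = 37
j.seq
price = price + (result <= j)
result = result - process(18)
j = j * (j + result)
result = 16 != price
emit(price)
result = result - j

4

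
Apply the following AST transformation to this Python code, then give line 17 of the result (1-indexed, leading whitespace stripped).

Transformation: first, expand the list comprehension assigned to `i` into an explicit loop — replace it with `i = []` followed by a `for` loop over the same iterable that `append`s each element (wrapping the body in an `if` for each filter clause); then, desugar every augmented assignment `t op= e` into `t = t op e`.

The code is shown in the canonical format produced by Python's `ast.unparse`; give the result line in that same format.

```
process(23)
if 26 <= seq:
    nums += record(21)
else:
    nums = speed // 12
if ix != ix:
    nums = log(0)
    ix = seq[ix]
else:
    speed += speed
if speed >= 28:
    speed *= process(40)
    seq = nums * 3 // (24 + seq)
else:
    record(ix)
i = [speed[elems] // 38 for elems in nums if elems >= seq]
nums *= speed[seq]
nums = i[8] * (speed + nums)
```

Transformed code:
process(23)
if 26 <= seq:
    nums = nums + record(21)
else:
    nums = speed // 12
if ix != ix:
    nums = log(0)
    ix = seq[ix]
else:
    speed = speed + speed
if speed >= 28:
    speed = speed * process(40)
    seq = nums * 3 // (24 + seq)
else:
    record(ix)
i = []
for elems in nums:
    if elems >= seq:
        i.append(speed[elems] // 38)
nums = nums * speed[seq]
nums = i[8] * (speed + nums)

for elems in nums:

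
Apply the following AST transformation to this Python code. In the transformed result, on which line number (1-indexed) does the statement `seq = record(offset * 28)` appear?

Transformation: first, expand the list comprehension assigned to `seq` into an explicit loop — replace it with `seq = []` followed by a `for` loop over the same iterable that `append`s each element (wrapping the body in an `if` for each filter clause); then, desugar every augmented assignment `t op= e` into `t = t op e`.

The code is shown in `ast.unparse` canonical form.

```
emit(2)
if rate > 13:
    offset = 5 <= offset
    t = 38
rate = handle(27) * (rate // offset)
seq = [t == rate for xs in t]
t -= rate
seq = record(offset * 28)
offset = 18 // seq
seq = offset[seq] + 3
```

Transformed code:
emit(2)
if rate > 13:
    offset = 5 <= offset
    t = 38
rate = handle(27) * (rate // offset)
seq = []
for xs in t:
    seq.append(t == rate)
t = t - rate
seq = record(offset * 28)
offset = 18 // seq
seq = offset[seq] + 3

10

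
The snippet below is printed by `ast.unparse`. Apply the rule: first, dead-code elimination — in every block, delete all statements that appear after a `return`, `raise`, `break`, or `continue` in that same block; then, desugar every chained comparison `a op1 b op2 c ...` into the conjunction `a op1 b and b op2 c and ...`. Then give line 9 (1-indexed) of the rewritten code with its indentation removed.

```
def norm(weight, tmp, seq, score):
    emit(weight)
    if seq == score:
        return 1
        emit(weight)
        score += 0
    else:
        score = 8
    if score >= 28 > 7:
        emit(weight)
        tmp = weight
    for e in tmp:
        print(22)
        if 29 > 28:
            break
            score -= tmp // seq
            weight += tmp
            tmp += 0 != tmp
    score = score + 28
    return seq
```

tmp = weight

Transformed code:
def norm(weight, tmp, seq, score):
    emit(weight)
    if seq == score:
        return 1
    else:
        score = 8
    if score >= 28 and 28 > 7:
        emit(weight)
        tmp = weight
    for e in tmp:
        print(22)
        if 29 > 28:
            break
    score = score + 28
    return seq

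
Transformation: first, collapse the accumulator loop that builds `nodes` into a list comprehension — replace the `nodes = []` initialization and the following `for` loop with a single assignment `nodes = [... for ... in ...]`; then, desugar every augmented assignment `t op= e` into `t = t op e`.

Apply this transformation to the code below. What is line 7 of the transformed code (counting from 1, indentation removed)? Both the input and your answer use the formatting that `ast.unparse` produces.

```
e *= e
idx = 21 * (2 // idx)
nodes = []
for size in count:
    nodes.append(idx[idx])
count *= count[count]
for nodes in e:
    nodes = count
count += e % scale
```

Transformed code:
e = e * e
idx = 21 * (2 // idx)
nodes = [idx[idx] for size in count]
count = count * count[count]
for nodes in e:
    nodes = count
count = count + e % scale

count = count + e % scale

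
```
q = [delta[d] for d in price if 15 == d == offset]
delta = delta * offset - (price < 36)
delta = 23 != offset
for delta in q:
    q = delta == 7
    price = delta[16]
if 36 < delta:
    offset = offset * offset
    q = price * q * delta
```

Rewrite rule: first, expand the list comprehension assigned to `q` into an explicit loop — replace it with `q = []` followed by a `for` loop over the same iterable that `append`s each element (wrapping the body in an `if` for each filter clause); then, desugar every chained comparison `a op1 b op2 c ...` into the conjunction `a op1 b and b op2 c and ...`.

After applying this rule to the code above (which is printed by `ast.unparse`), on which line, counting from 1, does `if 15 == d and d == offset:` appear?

Transformed code:
q = []
for d in price:
    if 15 == d and d == offset:
        q.append(delta[d])
delta = delta * offset - (price < 36)
delta = 23 != offset
for delta in q:
    q = delta == 7
    price = delta[16]
if 36 < delta:
    offset = offset * offset
    q = price * q * delta

3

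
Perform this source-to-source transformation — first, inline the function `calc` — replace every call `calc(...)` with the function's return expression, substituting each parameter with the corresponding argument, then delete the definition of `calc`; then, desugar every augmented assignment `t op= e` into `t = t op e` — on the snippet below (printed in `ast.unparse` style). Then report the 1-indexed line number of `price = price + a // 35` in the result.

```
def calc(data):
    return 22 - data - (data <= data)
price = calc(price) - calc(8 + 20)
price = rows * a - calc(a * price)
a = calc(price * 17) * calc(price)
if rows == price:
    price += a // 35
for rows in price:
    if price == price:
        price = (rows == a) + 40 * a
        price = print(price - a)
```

5

Transformed code:
price = 22 - price - (price <= price) - (22 - (8 + 20) - (8 + 20 <= 8 + 20))
price = rows * a - (22 - a * price - (a * price <= a * price))
a = (22 - price * 17 - (price * 17 <= price * 17)) * (22 - price - (price <= price))
if rows == price:
    price = price + a // 35
for rows in price:
    if price == price:
        price = (rows == a) + 40 * a
        price = print(price - a)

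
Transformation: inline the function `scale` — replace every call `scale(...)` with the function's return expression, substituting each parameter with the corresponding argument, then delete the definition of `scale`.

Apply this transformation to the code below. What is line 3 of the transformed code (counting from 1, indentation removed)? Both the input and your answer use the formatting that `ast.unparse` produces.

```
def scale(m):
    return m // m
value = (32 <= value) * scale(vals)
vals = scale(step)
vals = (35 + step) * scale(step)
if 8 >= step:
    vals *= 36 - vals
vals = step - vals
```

Transformed code:
value = (32 <= value) * (vals // vals)
vals = step // step
vals = (35 + step) * (step // step)
if 8 >= step:
    vals *= 36 - vals
vals = step - vals

vals = (35 + step) * (step // step)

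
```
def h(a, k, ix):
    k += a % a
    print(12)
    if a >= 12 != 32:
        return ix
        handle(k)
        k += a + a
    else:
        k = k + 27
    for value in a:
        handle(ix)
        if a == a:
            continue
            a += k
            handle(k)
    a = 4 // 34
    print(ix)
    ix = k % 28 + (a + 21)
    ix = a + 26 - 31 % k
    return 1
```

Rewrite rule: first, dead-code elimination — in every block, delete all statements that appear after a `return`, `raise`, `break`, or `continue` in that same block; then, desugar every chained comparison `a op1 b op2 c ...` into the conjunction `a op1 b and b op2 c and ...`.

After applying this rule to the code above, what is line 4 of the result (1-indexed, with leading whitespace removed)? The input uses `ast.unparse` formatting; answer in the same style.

Transformed code:
def h(a, k, ix):
    k += a % a
    print(12)
    if a >= 12 and 12 != 32:
        return ix
    else:
        k = k + 27
    for value in a:
        handle(ix)
        if a == a:
            continue
    a = 4 // 34
    print(ix)
    ix = k % 28 + (a + 21)
    ix = a + 26 - 31 % k
    return 1

if a >= 12 and 12 != 32:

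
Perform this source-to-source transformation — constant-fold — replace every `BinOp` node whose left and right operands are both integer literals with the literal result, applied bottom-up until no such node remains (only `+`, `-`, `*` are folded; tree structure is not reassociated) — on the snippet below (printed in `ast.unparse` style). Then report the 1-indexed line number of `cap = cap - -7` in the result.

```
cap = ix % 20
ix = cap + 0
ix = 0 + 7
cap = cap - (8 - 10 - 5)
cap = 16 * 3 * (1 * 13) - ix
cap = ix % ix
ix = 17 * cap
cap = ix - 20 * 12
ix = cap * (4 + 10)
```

4

Transformed code:
cap = ix % 20
ix = cap + 0
ix = 7
cap = cap - -7
cap = 624 - ix
cap = ix % ix
ix = 17 * cap
cap = ix - 240
ix = cap * 14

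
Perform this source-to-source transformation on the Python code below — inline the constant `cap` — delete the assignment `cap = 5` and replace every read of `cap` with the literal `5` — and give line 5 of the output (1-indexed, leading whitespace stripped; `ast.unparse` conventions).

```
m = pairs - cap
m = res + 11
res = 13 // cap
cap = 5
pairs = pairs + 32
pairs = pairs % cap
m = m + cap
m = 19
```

Transformed code:
m = pairs - 5
m = res + 11
res = 13 // 5
pairs = pairs + 32
pairs = pairs % 5
m = m + 5
m = 19

pairs = pairs % 5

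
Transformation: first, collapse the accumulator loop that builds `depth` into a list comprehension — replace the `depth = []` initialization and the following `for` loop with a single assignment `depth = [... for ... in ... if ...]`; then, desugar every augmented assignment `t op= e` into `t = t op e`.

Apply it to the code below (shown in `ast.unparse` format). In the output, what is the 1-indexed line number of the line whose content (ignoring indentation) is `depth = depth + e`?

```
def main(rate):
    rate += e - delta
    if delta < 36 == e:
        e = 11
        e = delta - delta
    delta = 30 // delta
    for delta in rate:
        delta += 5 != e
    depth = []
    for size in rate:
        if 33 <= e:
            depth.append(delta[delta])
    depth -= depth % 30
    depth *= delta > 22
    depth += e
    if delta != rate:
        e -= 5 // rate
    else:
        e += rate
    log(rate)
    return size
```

12

Transformed code:
def main(rate):
    rate = rate + (e - delta)
    if delta < 36 == e:
        e = 11
        e = delta - delta
    delta = 30 // delta
    for delta in rate:
        delta = delta + (5 != e)
    depth = [delta[delta] for size in rate if 33 <= e]
    depth = depth - depth % 30
    depth = depth * (delta > 22)
    depth = depth + e
    if delta != rate:
        e = e - 5 // rate
    else:
        e = e + rate
    log(rate)
    return size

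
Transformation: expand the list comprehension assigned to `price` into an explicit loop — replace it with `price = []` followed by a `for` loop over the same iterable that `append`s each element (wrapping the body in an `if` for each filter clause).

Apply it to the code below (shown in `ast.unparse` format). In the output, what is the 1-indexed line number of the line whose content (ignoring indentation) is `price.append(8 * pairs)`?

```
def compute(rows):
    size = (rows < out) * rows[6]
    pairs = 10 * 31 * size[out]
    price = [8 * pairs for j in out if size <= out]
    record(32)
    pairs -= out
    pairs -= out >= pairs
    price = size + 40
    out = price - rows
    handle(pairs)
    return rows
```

Transformed code:
def compute(rows):
    size = (rows < out) * rows[6]
    pairs = 10 * 31 * size[out]
    price = []
    for j in out:
        if size <= out:
            price.append(8 * pairs)
    record(32)
    pairs -= out
    pairs -= out >= pairs
    price = size + 40
    out = price - rows
    handle(pairs)
    return rows

7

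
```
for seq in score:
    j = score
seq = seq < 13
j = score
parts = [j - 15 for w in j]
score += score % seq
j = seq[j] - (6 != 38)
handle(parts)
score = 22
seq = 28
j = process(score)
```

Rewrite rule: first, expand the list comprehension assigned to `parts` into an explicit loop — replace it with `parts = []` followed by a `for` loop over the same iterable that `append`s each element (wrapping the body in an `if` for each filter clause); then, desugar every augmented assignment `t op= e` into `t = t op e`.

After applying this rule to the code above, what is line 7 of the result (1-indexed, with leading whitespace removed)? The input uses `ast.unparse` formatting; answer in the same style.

Transformed code:
for seq in score:
    j = score
seq = seq < 13
j = score
parts = []
for w in j:
    parts.append(j - 15)
score = score + score % seq
j = seq[j] - (6 != 38)
handle(parts)
score = 22
seq = 28
j = process(score)

parts.append(j - 15)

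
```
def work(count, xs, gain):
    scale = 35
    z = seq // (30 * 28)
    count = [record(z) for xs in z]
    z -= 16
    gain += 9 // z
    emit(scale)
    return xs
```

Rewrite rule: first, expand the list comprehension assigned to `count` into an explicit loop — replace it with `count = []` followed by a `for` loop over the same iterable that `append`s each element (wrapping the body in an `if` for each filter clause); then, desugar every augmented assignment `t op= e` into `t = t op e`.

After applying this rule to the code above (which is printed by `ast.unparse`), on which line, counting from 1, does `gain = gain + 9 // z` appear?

8

Transformed code:
def work(count, xs, gain):
    scale = 35
    z = seq // (30 * 28)
    count = []
    for xs in z:
        count.append(record(z))
    z = z - 16
    gain = gain + 9 // z
    emit(scale)
    return xs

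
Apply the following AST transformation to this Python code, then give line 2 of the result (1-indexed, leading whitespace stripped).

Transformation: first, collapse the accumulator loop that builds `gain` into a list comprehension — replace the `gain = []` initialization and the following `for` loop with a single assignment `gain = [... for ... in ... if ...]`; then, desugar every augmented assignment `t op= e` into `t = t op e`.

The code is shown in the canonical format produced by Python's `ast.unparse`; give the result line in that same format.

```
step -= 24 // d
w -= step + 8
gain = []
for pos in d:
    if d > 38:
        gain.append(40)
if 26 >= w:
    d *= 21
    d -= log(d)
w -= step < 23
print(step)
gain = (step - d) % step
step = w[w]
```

Transformed code:
step = step - 24 // d
w = w - (step + 8)
gain = [40 for pos in d if d > 38]
if 26 >= w:
    d = d * 21
    d = d - log(d)
w = w - (step < 23)
print(step)
gain = (step - d) % step
step = w[w]

w = w - (step + 8)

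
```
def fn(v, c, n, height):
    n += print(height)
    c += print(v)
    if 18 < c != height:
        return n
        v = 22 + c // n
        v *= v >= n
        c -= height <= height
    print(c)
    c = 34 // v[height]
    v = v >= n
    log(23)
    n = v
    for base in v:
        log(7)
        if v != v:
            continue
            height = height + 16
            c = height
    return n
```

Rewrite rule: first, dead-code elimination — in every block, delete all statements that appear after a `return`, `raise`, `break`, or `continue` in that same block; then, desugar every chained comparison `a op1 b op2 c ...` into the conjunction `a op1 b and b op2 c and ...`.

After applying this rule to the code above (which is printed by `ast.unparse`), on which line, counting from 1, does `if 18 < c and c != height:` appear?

Transformed code:
def fn(v, c, n, height):
    n += print(height)
    c += print(v)
    if 18 < c and c != height:
        return n
    print(c)
    c = 34 // v[height]
    v = v >= n
    log(23)
    n = v
    for base in v:
        log(7)
        if v != v:
            continue
    return n

4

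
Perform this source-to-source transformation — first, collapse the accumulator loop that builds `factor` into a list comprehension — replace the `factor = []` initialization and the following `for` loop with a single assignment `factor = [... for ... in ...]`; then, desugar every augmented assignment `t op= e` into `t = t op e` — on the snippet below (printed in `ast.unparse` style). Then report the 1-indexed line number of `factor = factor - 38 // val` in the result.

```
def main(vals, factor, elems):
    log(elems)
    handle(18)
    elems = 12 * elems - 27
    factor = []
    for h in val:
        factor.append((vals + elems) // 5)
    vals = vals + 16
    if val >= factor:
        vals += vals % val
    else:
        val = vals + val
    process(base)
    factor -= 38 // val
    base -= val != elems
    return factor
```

12

Transformed code:
def main(vals, factor, elems):
    log(elems)
    handle(18)
    elems = 12 * elems - 27
    factor = [(vals + elems) // 5 for h in val]
    vals = vals + 16
    if val >= factor:
        vals = vals + vals % val
    else:
        val = vals + val
    process(base)
    factor = factor - 38 // val
    base = base - (val != elems)
    return factor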